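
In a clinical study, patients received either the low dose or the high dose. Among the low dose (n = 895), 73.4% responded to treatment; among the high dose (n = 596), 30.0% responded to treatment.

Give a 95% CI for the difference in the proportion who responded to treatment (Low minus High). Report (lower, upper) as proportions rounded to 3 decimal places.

(0.387, 0.481)

The two standard errors are √(0.7340×0.2660/895) = 0.01477 and √(0.3000×0.7000/596) = 0.01877.
Because the samples are independent, SE_diff = √(0.01477² + 0.01877²) = 0.02388.
Using z* = 1.960 for 95%, ME = 1.960 × 0.02388 = 0.04680.
p̂₁ − p̂₂ = 0.4340; interval 0.4340 ± 0.04680 gives (0.387, 0.481).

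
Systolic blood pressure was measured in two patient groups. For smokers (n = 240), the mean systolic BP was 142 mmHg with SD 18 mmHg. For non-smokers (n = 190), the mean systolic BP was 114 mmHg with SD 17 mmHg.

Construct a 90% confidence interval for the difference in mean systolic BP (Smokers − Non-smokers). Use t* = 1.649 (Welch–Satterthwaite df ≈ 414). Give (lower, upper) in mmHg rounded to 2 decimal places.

(25.21, 30.79)

Per-group SEs: s₁/√n₁ = 18/√240 = 1.1619, s₂/√n₂ = 17/√190 = 1.2333.
Unpooled SE of the difference: √(1.35001161 + 1.52102889) = 1.6944.
Margin of error = t* · SE = 1.649 × 1.6944 = 2.7941.
x̄₁ − x̄₂ = 142 − 114 = 28.0000.
CI: 28.0000 ± 2.7941 = (25.21, 30.79).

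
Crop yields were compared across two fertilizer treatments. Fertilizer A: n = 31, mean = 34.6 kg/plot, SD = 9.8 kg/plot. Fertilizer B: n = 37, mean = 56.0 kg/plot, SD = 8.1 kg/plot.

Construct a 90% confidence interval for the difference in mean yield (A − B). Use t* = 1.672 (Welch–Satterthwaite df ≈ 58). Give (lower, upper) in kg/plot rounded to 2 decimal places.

Per-group SEs: s₁/√n₁ = 9.8/√31 = 1.7601, s₂/√n₂ = 8.1/√37 = 1.3316.
Unpooled SE of the difference: √(3.09795201 + 1.77315856) = 2.2071.
Margin of error = t* · SE = 1.672 × 2.2071 = 3.6903.
x̄₁ − x̄₂ = 34.6 − 56.0 = -21.4000.
CI: -21.4000 ± 3.6903 = (-25.09, -17.71).

(-25.09, -17.71)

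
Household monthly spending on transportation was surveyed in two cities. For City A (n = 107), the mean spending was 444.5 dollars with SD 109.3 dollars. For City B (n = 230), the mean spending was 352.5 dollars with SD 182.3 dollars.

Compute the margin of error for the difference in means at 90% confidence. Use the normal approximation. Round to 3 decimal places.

Per-group SEs: s₁/√n₁ = 109.3/√107 = 10.5664, s₂/√n₂ = 182.3/√230 = 12.0205.
Unpooled SE of the difference: √(111.64880896 + 144.49242025) = 16.0044.
Margin of error = z* · SE = 1.645 × 16.0044 = 26.3272.

26.327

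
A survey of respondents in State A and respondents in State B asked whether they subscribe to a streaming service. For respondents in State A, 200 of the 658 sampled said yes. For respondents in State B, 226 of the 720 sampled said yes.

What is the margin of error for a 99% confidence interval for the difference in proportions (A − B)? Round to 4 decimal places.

Sample proportions: 200/658 = 0.3040, 226/720 = 0.3139.
Each SE is √(p̂(1−p̂)/n): √(0.3040·0.6960/658) = 0.01793 and √(0.3139·0.6861/720) = 0.01730.
SE(p̂₁ − p̂₂) = √(SE₁² + SE₂²) = √(0.0003214849 + 0.00029929) = 0.02492, since the two samples are independent.
At 99% confidence z* = 2.576; margin = 2.576 × 0.02492 = 0.06419.

0.0642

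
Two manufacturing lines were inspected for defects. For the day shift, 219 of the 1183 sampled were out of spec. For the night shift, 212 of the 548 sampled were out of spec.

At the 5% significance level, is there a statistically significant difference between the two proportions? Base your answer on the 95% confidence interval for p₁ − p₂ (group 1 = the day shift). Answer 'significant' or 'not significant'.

p̂₁ = 219/1183 = 0.1851 and p̂₂ = 212/548 = 0.3869.
SE₁ = √(p̂₁(1−p̂₁)/n₁) = √(0.1851·0.8149/1183) = 0.01129; SE₂ = √(0.3869·0.6131/548) = 0.02081.
Independent samples: SE of the difference = √(SE₁² + SE₂²) = √(0.0001274641 + 0.0004330561) = 0.02368.
z* for 95% confidence is 1.960, so the margin of error is 1.960 × 0.02368 = 0.04641.
Point estimate p̂₁ − p̂₂ = 0.1851 − 0.3869 = -0.2018.
-0.2018 ± 0.04641 → (-0.24821, -0.15539).
The interval (-0.24821, -0.15539) does not contain 0, so the difference is significant.

significant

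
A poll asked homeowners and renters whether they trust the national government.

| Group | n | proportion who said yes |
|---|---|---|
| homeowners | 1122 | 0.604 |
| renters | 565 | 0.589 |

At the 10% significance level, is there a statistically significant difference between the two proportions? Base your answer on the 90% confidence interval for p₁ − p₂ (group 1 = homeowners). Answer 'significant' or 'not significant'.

The two standard errors are √(0.6040×0.3960/1122) = 0.01460 and √(0.5890×0.4110/565) = 0.02070.
Because the samples are independent, SE_diff = √(0.01460² + 0.02070²) = 0.02533.
Using z* = 1.645 for 90%, ME = 1.645 × 0.02533 = 0.04167.
p̂₁ − p̂₂ = 0.0150; interval 0.0150 ± 0.04167 gives (-0.02667, 0.05667).
The interval (-0.02667, 0.05667) contains 0, so the difference is not significant.

not significant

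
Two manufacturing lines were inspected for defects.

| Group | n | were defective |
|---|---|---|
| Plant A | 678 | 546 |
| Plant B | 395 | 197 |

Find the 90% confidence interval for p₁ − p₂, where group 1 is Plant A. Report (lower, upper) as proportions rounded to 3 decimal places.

(0.258, 0.355)

p̂₁ = 546/678 = 0.8053 and p̂₂ = 197/395 = 0.4987.
SE₁ = √(p̂₁(1−p̂₁)/n₁) = √(0.8053·0.1947/678) = 0.01521; SE₂ = √(0.4987·0.5013/395) = 0.02516.
Independent samples: SE of the difference = √(SE₁² + SE₂²) = √(0.0002313441 + 0.0006330256) = 0.02940.
z* for 90% confidence is 1.645, so the margin of error is 1.645 × 0.02940 = 0.04836.
Point estimate p̂₁ − p̂₂ = 0.8053 − 0.4987 = 0.3066.
0.3066 ± 0.04836 → (0.258, 0.355).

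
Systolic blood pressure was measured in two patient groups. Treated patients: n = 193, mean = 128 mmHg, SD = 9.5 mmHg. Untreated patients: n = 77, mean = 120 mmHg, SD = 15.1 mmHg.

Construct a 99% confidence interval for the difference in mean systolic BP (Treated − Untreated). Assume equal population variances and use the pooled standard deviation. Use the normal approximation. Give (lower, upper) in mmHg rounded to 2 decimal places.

(4.05, 11.95)

s_p = √[((n₁−1)s₁² + (n₂−1)s₂²)/(n₁+n₂−2)] = √[(192·9.5² + 76·15.1²)/268] = 11.3717.
SE = 11.3717·√(1/193 + 1/77) = 1.5328.
With z* = 2.576, margin = 2.576 × 1.5328 = 3.9485.
x̄₁ − x̄₂ = 128 − 120 = 8.0000; interval 8.0000 ± 3.9485 = (4.05, 11.95).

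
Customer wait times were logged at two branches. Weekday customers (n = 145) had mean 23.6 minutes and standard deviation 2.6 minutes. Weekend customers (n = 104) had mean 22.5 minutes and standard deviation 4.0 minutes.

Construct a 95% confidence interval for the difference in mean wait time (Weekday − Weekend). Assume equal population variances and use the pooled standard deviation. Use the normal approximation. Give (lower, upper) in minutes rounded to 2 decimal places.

s_p = √[((n₁−1)s₁² + (n₂−1)s₂²)/(n₁+n₂−2)] = √[(144·2.6² + 103·4.0²)/247] = 3.2578.
SE = 3.2578·√(1/145 + 1/104) = 0.4186.
With z* = 1.960, margin = 1.960 × 0.4186 = 0.8205.
x̄₁ − x̄₂ = 23.6 − 22.5 = 1.1000; interval 1.1000 ± 0.8205 = (0.28, 1.92).

(0.28, 1.92)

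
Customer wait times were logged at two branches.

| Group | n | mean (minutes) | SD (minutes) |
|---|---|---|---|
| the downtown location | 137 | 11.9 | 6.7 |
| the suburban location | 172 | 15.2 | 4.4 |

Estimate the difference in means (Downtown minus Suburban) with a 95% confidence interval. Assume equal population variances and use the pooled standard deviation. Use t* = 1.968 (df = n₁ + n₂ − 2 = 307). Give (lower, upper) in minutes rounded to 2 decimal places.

Pooled variance s_p² = [136·6.7² + 171·4.4²] / (137+172−2) = 30.6697, so s_p = 5.5380.
SE_diff = s_p·√(1/n₁ + 1/n₂) = 5.5380·√(1/137 + 1/172) = 0.6342.
t* = 1.968; margin = 1.968 × 0.6342 = 1.2481.
Difference = 11.9 − 15.2 = -3.3000.
-3.3000 ± 1.2481 → (-4.55, -2.05).

(-4.55, -2.05)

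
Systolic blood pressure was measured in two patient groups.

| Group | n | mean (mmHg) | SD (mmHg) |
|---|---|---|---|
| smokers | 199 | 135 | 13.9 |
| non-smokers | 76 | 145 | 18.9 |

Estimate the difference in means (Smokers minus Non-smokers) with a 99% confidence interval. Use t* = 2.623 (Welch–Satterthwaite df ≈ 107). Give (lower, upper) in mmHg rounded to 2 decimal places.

(-16.25, -3.75)

Per-group SEs: s₁/√n₁ = 13.9/√199 = 0.9853, s₂/√n₂ = 18.9/√76 = 2.1680.
Unpooled SE of the difference: √(0.97081609 + 4.700224) = 2.3814.
Margin of error = t* · SE = 2.623 × 2.3814 = 6.2464.
x̄₁ − x̄₂ = 135 − 145 = -10.0000.
CI: -10.0000 ± 6.2464 = (-16.25, -3.75).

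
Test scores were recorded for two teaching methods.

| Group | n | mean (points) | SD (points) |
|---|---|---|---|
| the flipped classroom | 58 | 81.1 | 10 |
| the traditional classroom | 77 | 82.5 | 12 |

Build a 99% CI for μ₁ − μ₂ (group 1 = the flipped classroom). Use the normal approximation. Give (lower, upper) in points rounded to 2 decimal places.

(-6.28, 3.48)

Per-group SEs: s₁/√n₁ = 10/√58 = 1.3131, s₂/√n₂ = 12/√77 = 1.3675.
Unpooled SE of the difference: √(1.72423161 + 1.87005625) = 1.8959.
Margin of error = z* · SE = 2.576 × 1.8959 = 4.8838.
x̄₁ − x̄₂ = 81.1 − 82.5 = -1.4000.
CI: -1.4000 ± 4.8838 = (-6.28, 3.48).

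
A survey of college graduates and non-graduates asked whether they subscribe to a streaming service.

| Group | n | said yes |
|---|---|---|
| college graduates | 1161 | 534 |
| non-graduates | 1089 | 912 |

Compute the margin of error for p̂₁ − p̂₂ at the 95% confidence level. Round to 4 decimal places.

0.0361

First, p̂₁ = 534/1161 = 0.4599; p̂₂ = 912/1089 = 0.8375.
The two standard errors are √(0.4599×0.5401/1161) = 0.01463 and √(0.8375×0.1625/1089) = 0.01118.
Because the samples are independent, SE_diff = √(0.01463² + 0.01118²) = 0.01841.
Using z* = 1.960 for 95%, ME = 1.960 × 0.01841 = 0.03608.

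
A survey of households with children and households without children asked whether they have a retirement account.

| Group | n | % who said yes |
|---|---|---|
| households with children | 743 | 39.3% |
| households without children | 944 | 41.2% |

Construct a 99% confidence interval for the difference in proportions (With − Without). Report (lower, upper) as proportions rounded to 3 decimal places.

SE₁ = √(p̂₁(1−p̂₁)/n₁) = √(0.3930·0.6070/743) = 0.01792; SE₂ = √(0.4120·0.5880/944) = 0.01602.
Independent samples: SE of the difference = √(SE₁² + SE₂²) = √(0.0003211264 + 0.0002566404) = 0.02404.
z* for 99% confidence is 2.576, so the margin of error is 2.576 × 0.02404 = 0.06193.
Point estimate p̂₁ − p̂₂ = 0.3930 − 0.4120 = -0.0190.
-0.0190 ± 0.06193 → (-0.081, 0.043).

(-0.081, 0.043)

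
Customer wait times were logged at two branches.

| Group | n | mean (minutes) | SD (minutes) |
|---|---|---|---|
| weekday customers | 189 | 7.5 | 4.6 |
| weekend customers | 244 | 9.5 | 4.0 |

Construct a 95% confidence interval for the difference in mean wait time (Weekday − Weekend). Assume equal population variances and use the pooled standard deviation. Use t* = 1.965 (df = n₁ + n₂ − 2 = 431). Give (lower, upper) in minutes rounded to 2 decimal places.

(-2.81, -1.19)

s_p = √[((n₁−1)s₁² + (n₂−1)s₂²)/(n₁+n₂−2)] = √[(188·4.6² + 243·4.0²)/431] = 4.2721.
SE = 4.2721·√(1/189 + 1/244) = 0.4140.
With t* = 1.965, margin = 1.965 × 0.4140 = 0.8135.
x̄₁ − x̄₂ = 7.5 − 9.5 = -2.0000; interval -2.0000 ± 0.8135 = (-2.81, -1.19).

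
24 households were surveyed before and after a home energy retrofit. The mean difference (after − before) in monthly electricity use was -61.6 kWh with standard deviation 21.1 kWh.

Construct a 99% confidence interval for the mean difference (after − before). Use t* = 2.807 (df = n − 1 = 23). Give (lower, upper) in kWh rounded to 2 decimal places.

(-73.69, -49.51)

This is a matched-pairs design, so SE = s_d/√n = 21.1/√24 = 4.3070.
Margin = 2.807 × 4.3070 = 12.0897; the interval is -61.6 ± 12.0897 = (-73.69, -49.51).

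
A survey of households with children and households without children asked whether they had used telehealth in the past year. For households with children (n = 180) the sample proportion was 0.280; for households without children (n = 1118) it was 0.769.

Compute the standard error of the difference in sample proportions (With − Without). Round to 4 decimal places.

SE₁ = √(p̂₁(1−p̂₁)/n₁) = √(0.2800·0.7200/180) = 0.03347; SE₂ = √(0.7690·0.2310/1118) = 0.01261.
Independent samples: SE of the difference = √(SE₁² + SE₂²) = √(0.0011202409 + 0.0001590121) = 0.03577.

0.0358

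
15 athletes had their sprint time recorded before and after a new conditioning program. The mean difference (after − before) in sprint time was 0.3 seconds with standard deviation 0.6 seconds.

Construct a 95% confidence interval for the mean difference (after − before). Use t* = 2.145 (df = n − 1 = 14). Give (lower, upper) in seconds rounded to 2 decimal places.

This is a matched-pairs design, so SE = s_d/√n = 0.6/√15 = 0.1549.
Margin = 2.145 × 0.1549 = 0.3323; the interval is 0.3 ± 0.3323 = (-0.03, 0.63).

(-0.03, 0.63)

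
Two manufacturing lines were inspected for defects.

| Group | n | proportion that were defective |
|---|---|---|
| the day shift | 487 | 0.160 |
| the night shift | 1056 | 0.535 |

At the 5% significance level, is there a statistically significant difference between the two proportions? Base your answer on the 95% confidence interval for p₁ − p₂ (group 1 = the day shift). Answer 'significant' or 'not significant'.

significant

SE₁ = √(p̂₁(1−p̂₁)/n₁) = √(0.1600·0.8400/487) = 0.01661; SE₂ = √(0.5350·0.4650/1056) = 0.01535.
Independent samples: SE of the difference = √(SE₁² + SE₂²) = √(0.0002758921 + 0.0002356225) = 0.02262.
z* for 95% confidence is 1.960, so the margin of error is 1.960 × 0.02262 = 0.04434.
Point estimate p̂₁ − p̂₂ = 0.1600 − 0.5350 = -0.3750.
-0.3750 ± 0.04434 → (-0.41934, -0.33066).
The interval (-0.41934, -0.33066) does not contain 0, so the difference is significant.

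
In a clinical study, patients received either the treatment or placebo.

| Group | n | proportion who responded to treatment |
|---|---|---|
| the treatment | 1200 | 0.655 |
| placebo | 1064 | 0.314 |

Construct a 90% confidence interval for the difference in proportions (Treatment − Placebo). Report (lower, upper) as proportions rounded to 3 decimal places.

The two standard errors are √(0.6550×0.3450/1200) = 0.01372 and √(0.3140×0.6860/1064) = 0.01423.
Because the samples are independent, SE_diff = √(0.01372² + 0.01423²) = 0.01977.
Using z* = 1.645 for 90%, ME = 1.645 × 0.01977 = 0.03252.
p̂₁ − p̂₂ = 0.3410; interval 0.3410 ± 0.03252 gives (0.308, 0.374).

(0.308, 0.374)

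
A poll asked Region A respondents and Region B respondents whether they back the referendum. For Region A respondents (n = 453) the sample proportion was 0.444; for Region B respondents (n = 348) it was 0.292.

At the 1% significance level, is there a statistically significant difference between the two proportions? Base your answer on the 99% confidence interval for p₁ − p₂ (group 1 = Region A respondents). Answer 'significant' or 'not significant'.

significant

SE₁ = √(p̂₁(1−p̂₁)/n₁) = √(0.4440·0.5560/453) = 0.02334; SE₂ = √(0.2920·0.7080/348) = 0.02437.
Independent samples: SE of the difference = √(SE₁² + SE₂²) = √(0.0005447556 + 0.0005938969) = 0.03374.
z* for 99% confidence is 2.576, so the margin of error is 2.576 × 0.03374 = 0.08691.
Point estimate p̂₁ − p̂₂ = 0.4440 − 0.2920 = 0.1520.
0.1520 ± 0.08691 → (0.06509, 0.23891).
The interval (0.06509, 0.23891) does not contain 0, so the difference is significant.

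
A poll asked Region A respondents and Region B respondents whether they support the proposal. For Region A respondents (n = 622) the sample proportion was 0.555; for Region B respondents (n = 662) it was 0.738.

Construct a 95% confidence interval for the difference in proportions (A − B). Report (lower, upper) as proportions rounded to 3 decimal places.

The two standard errors are √(0.5550×0.4450/622) = 0.01993 and √(0.7380×0.2620/662) = 0.01709.
Because the samples are independent, SE_diff = √(0.01993² + 0.01709²) = 0.02625.
Using z* = 1.960 for 95%, ME = 1.960 × 0.02625 = 0.05145.
p̂₁ − p̂₂ = -0.1830; interval -0.1830 ± 0.05145 gives (-0.234, -0.132).

(-0.234, -0.132)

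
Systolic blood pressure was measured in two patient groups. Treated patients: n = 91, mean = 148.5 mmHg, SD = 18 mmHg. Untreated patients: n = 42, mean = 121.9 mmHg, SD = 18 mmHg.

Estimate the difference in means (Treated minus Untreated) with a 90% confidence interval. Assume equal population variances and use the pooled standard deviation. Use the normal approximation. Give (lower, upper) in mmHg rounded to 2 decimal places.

Pooled variance s_p² = [90·18² + 41·18²] / (91+42−2) = 324.0000, so s_p = 18.0000.
SE_diff = s_p·√(1/n₁ + 1/n₂) = 18.0000·√(1/91 + 1/42) = 3.3578.
z* = 1.645; margin = 1.645 × 3.3578 = 5.5236.
Difference = 148.5 − 121.9 = 26.6000.
26.6000 ± 5.5236 → (21.08, 32.12).

(21.08, 32.12)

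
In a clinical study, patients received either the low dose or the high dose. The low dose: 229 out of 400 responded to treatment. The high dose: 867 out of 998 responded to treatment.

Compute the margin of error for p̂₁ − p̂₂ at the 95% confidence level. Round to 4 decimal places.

0.0528

First, p̂₁ = 229/400 = 0.5725; p̂₂ = 867/998 = 0.8687.
The two standard errors are √(0.5725×0.4275/400) = 0.02474 and √(0.8687×0.1313/998) = 0.01069.
Because the samples are independent, SE_diff = √(0.02474² + 0.01069²) = 0.02695.
Using z* = 1.960 for 95%, ME = 1.960 × 0.02695 = 0.05282.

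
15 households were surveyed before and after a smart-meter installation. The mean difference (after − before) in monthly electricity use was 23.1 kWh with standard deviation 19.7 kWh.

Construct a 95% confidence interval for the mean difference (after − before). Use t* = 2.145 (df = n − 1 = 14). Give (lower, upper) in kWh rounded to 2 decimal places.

Paired design: SE = s_d/√n = 19.7/√15 = 5.0865.
t* = 2.145; margin of error = 2.145 × 5.0865 = 10.9105.
23.1 ± 10.9105 → (12.19, 34.01).

(12.19, 34.01)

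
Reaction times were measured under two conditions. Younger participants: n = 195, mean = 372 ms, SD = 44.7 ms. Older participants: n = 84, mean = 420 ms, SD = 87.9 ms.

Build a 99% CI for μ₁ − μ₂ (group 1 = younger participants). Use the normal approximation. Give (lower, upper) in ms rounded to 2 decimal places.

SE₁ = s₁/√n₁ = 44.7/√195 = 3.2010; SE₂ = 87.9/√84 = 9.5907.
Independent samples, unequal variances: SE_diff = √(SE₁² + SE₂²) = √(10.246401 + 91.98152649) = 10.1108.
z* = 2.576, so margin of error = 2.576 × 10.1108 = 26.0454.
Difference in means = 372 − 420 = -48.0000.
-48.0000 ± 26.0454 → (-74.05, -21.95).

(-74.05, -21.95)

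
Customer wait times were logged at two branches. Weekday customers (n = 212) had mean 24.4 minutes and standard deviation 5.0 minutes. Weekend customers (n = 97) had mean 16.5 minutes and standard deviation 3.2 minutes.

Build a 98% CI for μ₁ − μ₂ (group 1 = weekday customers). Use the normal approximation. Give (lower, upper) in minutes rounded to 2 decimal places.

(6.80, 9.00)

SE₁ = s₁/√n₁ = 5.0/√212 = 0.3434; SE₂ = 3.2/√97 = 0.3249.
Independent samples, unequal variances: SE_diff = √(SE₁² + SE₂²) = √(0.11792356 + 0.10556001) = 0.4727.
z* = 2.326, so margin of error = 2.326 × 0.4727 = 1.0995.
Difference in means = 24.4 − 16.5 = 7.9000.
7.9000 ± 1.0995 → (6.80, 9.00).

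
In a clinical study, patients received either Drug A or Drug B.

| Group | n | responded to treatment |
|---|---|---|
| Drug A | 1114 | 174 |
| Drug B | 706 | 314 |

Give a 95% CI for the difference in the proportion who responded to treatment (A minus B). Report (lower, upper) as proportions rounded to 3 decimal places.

(-0.331, -0.246)

Sample proportions: 174/1114 = 0.1562, 314/706 = 0.4448.
Each SE is √(p̂(1−p̂)/n): √(0.1562·0.8438/1114) = 0.01088 and √(0.4448·0.5552/706) = 0.01870.
SE(p̂₁ − p̂₂) = √(SE₁² + SE₂²) = √(0.0001183744 + 0.00034969) = 0.02163, since the two samples are independent.
At 95% confidence z* = 1.960; margin = 1.960 × 0.02163 = 0.04239.
The difference is 0.1562 − 0.4448 = -0.2886, so the interval is -0.2886 ± 0.04239 = (-0.331, -0.246).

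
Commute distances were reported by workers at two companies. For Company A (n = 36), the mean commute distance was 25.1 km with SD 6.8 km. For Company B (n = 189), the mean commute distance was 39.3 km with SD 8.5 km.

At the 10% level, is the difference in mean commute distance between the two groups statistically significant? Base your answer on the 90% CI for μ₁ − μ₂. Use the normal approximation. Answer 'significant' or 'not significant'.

SE₁ = s₁/√n₁ = 6.8/√36 = 1.1333; SE₂ = 8.5/√189 = 0.6183.
Independent samples, unequal variances: SE_diff = √(SE₁² + SE₂²) = √(1.28436889 + 0.38229489) = 1.2910.
z* = 1.645, so margin of error = 1.645 × 1.2910 = 2.1237.
Difference in means = 25.1 − 39.3 = -14.2000.
-14.2000 ± 2.1237 → (-16.3237, -12.0763).
The interval (-16.3237, -12.0763) does not contain 0, so the difference is significant.

significant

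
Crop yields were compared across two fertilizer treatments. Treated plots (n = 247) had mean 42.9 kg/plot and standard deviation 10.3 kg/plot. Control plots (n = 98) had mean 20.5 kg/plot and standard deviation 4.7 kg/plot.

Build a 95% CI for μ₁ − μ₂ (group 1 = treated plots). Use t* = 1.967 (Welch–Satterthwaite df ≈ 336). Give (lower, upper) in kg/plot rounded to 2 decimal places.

Standard errors of each mean: 10.3/√247 = 0.6554 and 4.7/√98 = 0.4748.
SE(x̄₁ − x̄₂) = √(0.6554² + 0.4748²) = 0.8093 for independent samples with unequal variances.
With t* = 1.967, the margin is 1.967 × 0.8093 = 1.5919.
x̄₁ − x̄₂ = 42.9 − 20.5 = 22.4000; the interval is 22.4000 ± 1.5919 = (20.81, 23.99).

(20.81, 23.99)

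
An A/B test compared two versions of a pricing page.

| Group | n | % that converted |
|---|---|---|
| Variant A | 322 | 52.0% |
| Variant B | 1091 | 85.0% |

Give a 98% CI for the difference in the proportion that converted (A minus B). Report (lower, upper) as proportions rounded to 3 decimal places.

(-0.399, -0.261)

Each SE is √(p̂(1−p̂)/n): √(0.5200·0.4800/322) = 0.02784 and √(0.8500·0.1500/1091) = 0.01081.
SE(p̂₁ − p̂₂) = √(SE₁² + SE₂²) = √(0.0007750656 + 0.0001168561) = 0.02987, since the two samples are independent.
At 98% confidence z* = 2.326; margin = 2.326 × 0.02987 = 0.06948.
The difference is 0.5200 − 0.8500 = -0.3300, so the interval is -0.3300 ± 0.06948 = (-0.399, -0.261).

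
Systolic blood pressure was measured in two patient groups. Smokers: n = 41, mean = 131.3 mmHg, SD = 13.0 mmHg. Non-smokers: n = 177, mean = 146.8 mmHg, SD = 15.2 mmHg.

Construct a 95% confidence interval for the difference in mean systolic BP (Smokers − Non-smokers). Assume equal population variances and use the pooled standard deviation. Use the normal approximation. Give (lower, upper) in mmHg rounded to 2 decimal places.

Pooled variance s_p² = [40·13.0² + 176·15.2²] / (41+177−2) = 219.5511, so s_p = 14.8173.
SE_diff = s_p·√(1/n₁ + 1/n₂) = 14.8173·√(1/41 + 1/177) = 2.5681.
z* = 1.960; margin = 1.960 × 2.5681 = 5.0335.
Difference = 131.3 − 146.8 = -15.5000.
-15.5000 ± 5.0335 → (-20.53, -10.47).

(-20.53, -10.47)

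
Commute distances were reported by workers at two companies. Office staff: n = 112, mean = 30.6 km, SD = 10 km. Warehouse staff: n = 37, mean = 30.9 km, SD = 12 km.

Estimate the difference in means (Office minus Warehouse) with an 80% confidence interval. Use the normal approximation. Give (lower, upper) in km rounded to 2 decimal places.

Per-group SEs: s₁/√n₁ = 10/√112 = 0.9449, s₂/√n₂ = 12/√37 = 1.9728.
Unpooled SE of the difference: √(0.89283601 + 3.89193984) = 2.1874.
Margin of error = z* · SE = 1.282 × 2.1874 = 2.8042.
x̄₁ − x̄₂ = 30.6 − 30.9 = -0.3000.
CI: -0.3000 ± 2.8042 = (-3.10, 2.50).

(-3.10, 2.50)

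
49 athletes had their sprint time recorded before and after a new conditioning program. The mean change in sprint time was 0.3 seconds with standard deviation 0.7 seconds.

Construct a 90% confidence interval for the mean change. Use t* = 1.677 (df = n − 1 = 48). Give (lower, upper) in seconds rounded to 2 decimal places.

This is a matched-pairs design, so SE = s_d/√n = 0.7/√49 = 0.1000.
Margin = 1.677 × 0.1000 = 0.1677; the interval is 0.3 ± 0.1677 = (0.13, 0.47).

(0.13, 0.47)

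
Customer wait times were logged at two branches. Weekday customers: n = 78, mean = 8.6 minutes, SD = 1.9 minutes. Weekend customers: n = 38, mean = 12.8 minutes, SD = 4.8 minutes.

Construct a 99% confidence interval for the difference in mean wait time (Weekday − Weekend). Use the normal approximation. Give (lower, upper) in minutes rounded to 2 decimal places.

Standard errors of each mean: 1.9/√78 = 0.2151 and 4.8/√38 = 0.7787.
SE(x̄₁ − x̄₂) = √(0.2151² + 0.7787²) = 0.8079 for independent samples with unequal variances.
With z* = 2.576, the margin is 2.576 × 0.8079 = 2.0812.
x̄₁ − x̄₂ = 8.6 − 12.8 = -4.2000; the interval is -4.2000 ± 2.0812 = (-6.28, -2.12).

(-6.28, -2.12)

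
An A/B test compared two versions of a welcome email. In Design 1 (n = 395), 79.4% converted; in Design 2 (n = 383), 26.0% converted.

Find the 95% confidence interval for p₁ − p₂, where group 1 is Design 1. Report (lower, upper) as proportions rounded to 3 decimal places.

Each SE is √(p̂(1−p̂)/n): √(0.7940·0.2060/395) = 0.02035 and √(0.2600·0.7400/383) = 0.02241.
SE(p̂₁ − p̂₂) = √(SE₁² + SE₂²) = √(0.0004141225 + 0.0005022081) = 0.03027, since the two samples are independent.
At 95% confidence z* = 1.960; margin = 1.960 × 0.03027 = 0.05933.
The difference is 0.7940 − 0.2600 = 0.5340, so the interval is 0.5340 ± 0.05933 = (0.475, 0.593).

(0.475, 0.593)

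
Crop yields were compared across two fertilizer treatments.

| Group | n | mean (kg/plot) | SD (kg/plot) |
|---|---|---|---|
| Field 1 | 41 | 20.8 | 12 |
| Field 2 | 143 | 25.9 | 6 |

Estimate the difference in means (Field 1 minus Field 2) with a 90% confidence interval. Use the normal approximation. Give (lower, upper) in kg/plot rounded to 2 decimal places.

Per-group SEs: s₁/√n₁ = 12/√41 = 1.8741, s₂/√n₂ = 6/√143 = 0.5017.
Unpooled SE of the difference: √(3.51225081 + 0.25170289) = 1.9401.
Margin of error = z* · SE = 1.645 × 1.9401 = 3.1915.
x̄₁ − x̄₂ = 20.8 − 25.9 = -5.1000.
CI: -5.1000 ± 3.1915 = (-8.29, -1.91).

(-8.29, -1.91)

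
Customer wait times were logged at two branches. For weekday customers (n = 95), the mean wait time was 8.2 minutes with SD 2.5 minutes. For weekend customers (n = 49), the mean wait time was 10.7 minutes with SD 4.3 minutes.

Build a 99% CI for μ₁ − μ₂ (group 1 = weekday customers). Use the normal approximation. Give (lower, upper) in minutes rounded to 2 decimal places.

(-4.21, -0.79)

Standard errors of each mean: 2.5/√95 = 0.2565 and 4.3/√49 = 0.6143.
SE(x̄₁ − x̄₂) = √(0.2565² + 0.6143²) = 0.6657 for independent samples with unequal variances.
With z* = 2.576, the margin is 2.576 × 0.6657 = 1.7148.
x̄₁ − x̄₂ = 8.2 − 10.7 = -2.5000; the interval is -2.5000 ± 1.7148 = (-4.21, -0.79).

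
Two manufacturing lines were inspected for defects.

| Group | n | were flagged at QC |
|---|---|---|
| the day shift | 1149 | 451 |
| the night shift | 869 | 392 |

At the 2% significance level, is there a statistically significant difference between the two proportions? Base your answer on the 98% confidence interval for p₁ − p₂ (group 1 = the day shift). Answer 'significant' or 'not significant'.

First, p̂₁ = 451/1149 = 0.3925; p̂₂ = 392/869 = 0.4511.
The two standard errors are √(0.3925×0.6075/1149) = 0.01441 and √(0.4511×0.5489/869) = 0.01688.
Because the samples are independent, SE_diff = √(0.01441² + 0.01688²) = 0.02219.
Using z* = 2.326 for 98%, ME = 2.326 × 0.02219 = 0.05161.
p̂₁ − p̂₂ = -0.0586; interval -0.0586 ± 0.05161 gives (-0.11021, -0.00699).
The interval (-0.11021, -0.00699) does not contain 0, so the difference is significant.

significant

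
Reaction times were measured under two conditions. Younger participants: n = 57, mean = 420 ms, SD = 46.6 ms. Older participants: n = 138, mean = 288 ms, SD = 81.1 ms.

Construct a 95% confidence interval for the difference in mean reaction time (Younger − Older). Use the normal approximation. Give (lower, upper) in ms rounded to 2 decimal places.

SE₁ = s₁/√n₁ = 46.6/√57 = 6.1723; SE₂ = 81.1/√138 = 6.9037.
Independent samples, unequal variances: SE_diff = √(SE₁² + SE₂²) = √(38.09728729 + 47.66107369) = 9.2606.
z* = 1.960, so margin of error = 1.960 × 9.2606 = 18.1508.
Difference in means = 420 − 288 = 132.0000.
132.0000 ± 18.1508 → (113.85, 150.15).

(113.85, 150.15)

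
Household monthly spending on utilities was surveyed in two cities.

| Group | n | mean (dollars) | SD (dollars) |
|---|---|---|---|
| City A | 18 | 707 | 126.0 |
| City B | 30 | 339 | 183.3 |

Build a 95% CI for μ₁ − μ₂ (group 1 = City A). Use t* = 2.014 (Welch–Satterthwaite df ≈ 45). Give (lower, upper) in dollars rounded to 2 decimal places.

SE₁ = s₁/√n₁ = 126.0/√18 = 29.6985; SE₂ = 183.3/√30 = 33.4658.
Independent samples, unequal variances: SE_diff = √(SE₁² + SE₂²) = √(882.00090225 + 1119.95976964) = 44.7433.
t* = 2.014, so margin of error = 2.014 × 44.7433 = 90.1130.
Difference in means = 707 − 339 = 368.0000.
368.0000 ± 90.1130 → (277.89, 458.11).

(277.89, 458.11)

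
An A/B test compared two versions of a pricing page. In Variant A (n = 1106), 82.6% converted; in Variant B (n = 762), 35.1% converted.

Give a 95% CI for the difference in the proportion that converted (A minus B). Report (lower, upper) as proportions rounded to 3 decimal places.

(0.434, 0.516)

The two standard errors are √(0.8260×0.1740/1106) = 0.01140 and √(0.3510×0.6490/762) = 0.01729.
Because the samples are independent, SE_diff = √(0.01140² + 0.01729²) = 0.02071.
Using z* = 1.960 for 95%, ME = 1.960 × 0.02071 = 0.04059.
p̂₁ − p̂₂ = 0.4750; interval 0.4750 ± 0.04059 gives (0.434, 0.516).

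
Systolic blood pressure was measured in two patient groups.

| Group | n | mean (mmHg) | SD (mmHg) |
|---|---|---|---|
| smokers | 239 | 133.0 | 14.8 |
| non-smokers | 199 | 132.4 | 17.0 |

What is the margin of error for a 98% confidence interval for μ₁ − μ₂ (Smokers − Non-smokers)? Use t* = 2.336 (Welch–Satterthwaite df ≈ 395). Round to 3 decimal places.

3.595

Per-group SEs: s₁/√n₁ = 14.8/√239 = 0.9573, s₂/√n₂ = 17.0/√199 = 1.2051.
Unpooled SE of the difference: √(0.91642329 + 1.45226601) = 1.5391.
Margin of error = t* · SE = 2.336 × 1.5391 = 3.5953.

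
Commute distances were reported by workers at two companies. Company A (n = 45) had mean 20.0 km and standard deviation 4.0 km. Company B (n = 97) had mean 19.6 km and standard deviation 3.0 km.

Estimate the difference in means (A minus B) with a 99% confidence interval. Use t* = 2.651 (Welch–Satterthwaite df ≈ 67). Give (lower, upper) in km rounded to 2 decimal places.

(-1.38, 2.18)

Per-group SEs: s₁/√n₁ = 4.0/√45 = 0.5963, s₂/√n₂ = 3.0/√97 = 0.3046.
Unpooled SE of the difference: √(0.35557369 + 0.09278116) = 0.6696.
Margin of error = t* · SE = 2.651 × 0.6696 = 1.7751.
x̄₁ − x̄₂ = 20.0 − 19.6 = 0.4000.
CI: 0.4000 ± 1.7751 = (-1.38, 2.18).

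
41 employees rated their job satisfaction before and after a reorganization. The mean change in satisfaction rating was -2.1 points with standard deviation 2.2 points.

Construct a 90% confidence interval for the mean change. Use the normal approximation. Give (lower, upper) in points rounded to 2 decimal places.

This is a matched-pairs design, so SE = s_d/√n = 2.2/√41 = 0.3436.
Margin = 1.645 × 0.3436 = 0.5652; the interval is -2.1 ± 0.5652 = (-2.67, -1.53).

(-2.67, -1.53)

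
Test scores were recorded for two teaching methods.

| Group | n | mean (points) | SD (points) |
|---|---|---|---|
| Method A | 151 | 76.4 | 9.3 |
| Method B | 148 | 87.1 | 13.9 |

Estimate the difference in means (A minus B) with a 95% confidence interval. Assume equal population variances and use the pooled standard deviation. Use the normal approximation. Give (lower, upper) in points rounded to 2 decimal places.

s_p = √[((n₁−1)s₁² + (n₂−1)s₂²)/(n₁+n₂−2)] = √[(150·9.3² + 147·13.9²)/297] = 11.8030.
SE = 11.8030·√(1/151 + 1/148) = 1.3652.
With z* = 1.960, margin = 1.960 × 1.3652 = 2.6758.
x̄₁ − x̄₂ = 76.4 − 87.1 = -10.7000; interval -10.7000 ± 2.6758 = (-13.38, -8.02).

(-13.38, -8.02)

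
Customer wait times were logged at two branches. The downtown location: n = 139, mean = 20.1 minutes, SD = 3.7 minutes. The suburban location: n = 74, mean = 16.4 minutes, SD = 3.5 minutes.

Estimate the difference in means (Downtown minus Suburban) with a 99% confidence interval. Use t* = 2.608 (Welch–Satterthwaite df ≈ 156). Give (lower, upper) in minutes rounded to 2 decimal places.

Per-group SEs: s₁/√n₁ = 3.7/√139 = 0.3138, s₂/√n₂ = 3.5/√74 = 0.4069.
Unpooled SE of the difference: √(0.09847044 + 0.16556761) = 0.5138.
Margin of error = t* · SE = 2.608 × 0.5138 = 1.3400.
x̄₁ − x̄₂ = 20.1 − 16.4 = 3.7000.
CI: 3.7000 ± 1.3400 = (2.36, 5.04).

(2.36, 5.04)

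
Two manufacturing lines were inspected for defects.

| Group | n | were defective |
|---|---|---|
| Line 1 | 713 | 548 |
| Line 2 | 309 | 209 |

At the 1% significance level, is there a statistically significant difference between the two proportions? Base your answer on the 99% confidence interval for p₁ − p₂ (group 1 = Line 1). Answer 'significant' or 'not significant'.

significant

p̂₁ = 548/713 = 0.7686 and p̂₂ = 209/309 = 0.6764.
SE₁ = √(p̂₁(1−p̂₁)/n₁) = √(0.7686·0.2314/713) = 0.01579; SE₂ = √(0.6764·0.3236/309) = 0.02662.
Independent samples: SE of the difference = √(SE₁² + SE₂²) = √(0.0002493241 + 0.0007086244) = 0.03095.
z* for 99% confidence is 2.576, so the margin of error is 2.576 × 0.03095 = 0.07973.
Point estimate p̂₁ − p̂₂ = 0.7686 − 0.6764 = 0.0922.
0.0922 ± 0.07973 → (0.01247, 0.17193).
The interval (0.01247, 0.17193) does not contain 0, so the difference is significant.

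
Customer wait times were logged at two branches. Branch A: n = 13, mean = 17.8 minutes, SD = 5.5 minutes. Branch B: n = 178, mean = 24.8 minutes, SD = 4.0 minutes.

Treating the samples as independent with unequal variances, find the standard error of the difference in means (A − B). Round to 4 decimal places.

1.5546

Per-group SEs: s₁/√n₁ = 5.5/√13 = 1.5254, s₂/√n₂ = 4.0/√178 = 0.2998.
Unpooled SE of the difference: √(2.32684516 + 0.08988004) = 1.5546.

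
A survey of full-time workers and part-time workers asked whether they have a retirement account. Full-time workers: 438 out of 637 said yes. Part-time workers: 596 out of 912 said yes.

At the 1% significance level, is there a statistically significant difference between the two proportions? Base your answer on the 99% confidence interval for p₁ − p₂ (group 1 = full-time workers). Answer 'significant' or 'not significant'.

not significant

Sample proportions: 438/637 = 0.6876, 596/912 = 0.6535.
Each SE is √(p̂(1−p̂)/n): √(0.6876·0.3124/637) = 0.01836 and √(0.6535·0.3465/912) = 0.01576.
SE(p̂₁ − p̂₂) = √(SE₁² + SE₂²) = √(0.0003370896 + 0.0002483776) = 0.02420, since the two samples are independent.
At 99% confidence z* = 2.576; margin = 2.576 × 0.02420 = 0.06234.
The difference is 0.6876 − 0.6535 = 0.0341, so the interval is 0.0341 ± 0.06234 = (-0.02824, 0.09644).
The interval (-0.02824, 0.09644) contains 0, so the difference is not significant.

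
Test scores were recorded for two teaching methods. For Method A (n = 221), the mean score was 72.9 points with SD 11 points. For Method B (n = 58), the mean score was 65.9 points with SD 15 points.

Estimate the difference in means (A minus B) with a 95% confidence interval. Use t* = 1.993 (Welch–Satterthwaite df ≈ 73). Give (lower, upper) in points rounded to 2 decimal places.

(2.81, 11.19)

Standard errors of each mean: 11/√221 = 0.7399 and 15/√58 = 1.9696.
SE(x̄₁ − x̄₂) = √(0.7399² + 1.9696²) = 2.1040 for independent samples with unequal variances.
With t* = 1.993, the margin is 1.993 × 2.1040 = 4.1933.
x̄₁ − x̄₂ = 72.9 − 65.9 = 7.0000; the interval is 7.0000 ± 4.1933 = (2.81, 11.19).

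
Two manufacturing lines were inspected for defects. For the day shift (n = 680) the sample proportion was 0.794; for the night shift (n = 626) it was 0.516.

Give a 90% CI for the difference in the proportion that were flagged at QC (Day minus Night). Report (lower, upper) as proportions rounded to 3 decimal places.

(0.236, 0.320)

SE₁ = √(p̂₁(1−p̂₁)/n₁) = √(0.7940·0.2060/680) = 0.01551; SE₂ = √(0.5160·0.4840/626) = 0.01997.
Independent samples: SE of the difference = √(SE₁² + SE₂²) = √(0.0002405601 + 0.0003988009) = 0.02529.
z* for 90% confidence is 1.645, so the margin of error is 1.645 × 0.02529 = 0.04160.
Point estimate p̂₁ − p̂₂ = 0.7940 − 0.5160 = 0.2780.
0.2780 ± 0.04160 → (0.236, 0.320).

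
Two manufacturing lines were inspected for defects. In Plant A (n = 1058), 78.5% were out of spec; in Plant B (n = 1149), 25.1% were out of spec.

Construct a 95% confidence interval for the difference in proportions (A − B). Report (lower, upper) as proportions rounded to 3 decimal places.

SE₁ = √(p̂₁(1−p̂₁)/n₁) = √(0.7850·0.2150/1058) = 0.01263; SE₂ = √(0.2510·0.7490/1149) = 0.01279.
Independent samples: SE of the difference = √(SE₁² + SE₂²) = √(0.0001595169 + 0.0001635841) = 0.01798.
z* for 95% confidence is 1.960, so the margin of error is 1.960 × 0.01798 = 0.03524.
Point estimate p̂₁ − p̂₂ = 0.7850 − 0.2510 = 0.5340.
0.5340 ± 0.03524 → (0.499, 0.569).

(0.499, 0.569)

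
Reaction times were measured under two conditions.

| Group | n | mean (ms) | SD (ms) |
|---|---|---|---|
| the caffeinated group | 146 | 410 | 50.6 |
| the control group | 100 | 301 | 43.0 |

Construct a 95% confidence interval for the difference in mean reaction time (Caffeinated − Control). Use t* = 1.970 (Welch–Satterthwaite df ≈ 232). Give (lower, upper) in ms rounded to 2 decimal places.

(97.18, 120.82)

Per-group SEs: s₁/√n₁ = 50.6/√146 = 4.1877, s₂/√n₂ = 43.0/√100 = 4.3000.
Unpooled SE of the difference: √(17.53683129 + 18.49) = 6.0022.
Margin of error = t* · SE = 1.970 × 6.0022 = 11.8243.
x̄₁ − x̄₂ = 410 − 301 = 109.0000.
CI: 109.0000 ± 11.8243 = (97.18, 120.82).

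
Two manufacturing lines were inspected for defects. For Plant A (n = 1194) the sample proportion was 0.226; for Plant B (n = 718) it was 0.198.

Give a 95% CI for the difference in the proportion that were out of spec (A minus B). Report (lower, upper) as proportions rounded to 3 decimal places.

The two standard errors are √(0.2260×0.7740/1194) = 0.01210 and √(0.1980×0.8020/718) = 0.01487.
Because the samples are independent, SE_diff = √(0.01210² + 0.01487²) = 0.01917.
Using z* = 1.960 for 95%, ME = 1.960 × 0.01917 = 0.03757.
p̂₁ − p̂₂ = 0.0280; interval 0.0280 ± 0.03757 gives (-0.010, 0.066).

(-0.010, 0.066)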